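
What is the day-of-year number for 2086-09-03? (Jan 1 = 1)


Date: September 3, 2086
Days in months 1 through 8: 243
Plus 3 days in September

Day of year: 246


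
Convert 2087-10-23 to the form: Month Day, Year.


ISO 2087-10-23 parses as year=2087, month=10, day=23
Month 10 -> October

October 23, 2087


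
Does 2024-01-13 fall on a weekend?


Anchor: Jan 1, 2024. With p = 2024 - 1 = 2023: (p + p//4 - p//100 + p//400) mod 7 = (2023 + 505 - 20 + 5) mod 7 = 2513 mod 7 = 0 -> Monday (Mon=0 ... Sun=6)
Day of year: 13; offset = 12
Weekday index = (0 + 12) mod 7 = 5 -> Saturday
Weekend days: Saturday, Sunday

Yes


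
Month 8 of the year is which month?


Month 8 of 12

August


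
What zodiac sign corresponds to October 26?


Date: October 26
Conventional tropical zodiac dates: Scorpio from October 23 onward; Sagittarius starts November 22
October 26 falls within the Scorpio range

Scorpio


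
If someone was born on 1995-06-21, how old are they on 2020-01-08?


Birth: 1995-06-21
Reference: 2020-01-08
Year difference: 2020 - 1995 = 25
Birthday not yet reached in 2020, subtract 1

24 years old


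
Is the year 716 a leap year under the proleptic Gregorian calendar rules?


Gregorian leap year rule: divisible by 4, but not by 100, unless also by 400.
716 is divisible by 4 but not 100 -> leap year

Yes


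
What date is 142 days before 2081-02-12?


Start: 2081-02-12, subtract 142 days
Back 12 days from February 12 reaches January 31, 2081 -> 130 left
January 2081 has 31 days -> back to December 31, 2080 -> 99 left
December 2080 has 31 days -> back to November 30, 2080 -> 68 left
November 2080 has 30 days -> back to October 31, 2080 -> 38 left
October 2080 has 31 days -> back to September 30, 2080 -> 7 left
September 2080: 30 - 7 = 23 -> lands on September 23

Result: 2080-09-23


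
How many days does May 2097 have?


May 2097

31 days


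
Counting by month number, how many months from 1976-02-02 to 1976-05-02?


From February 1976 to May 1976
0 years * 12 = 0 months, plus 3 months = 3

3 months


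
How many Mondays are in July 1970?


July 1970 has 31 days
Anchor: Jan 1, 1970. With p = 1970 - 1 = 1969: (p + p//4 - p//100 + p//400) mod 7 = (1969 + 492 - 19 + 4) mod 7 = 2446 mod 7 = 3 -> Thursday (Mon=0 ... Sun=6)
Days before July (Jan-Jun): 181; July 1 index = (3 + 181) mod 7 = 2 -> Wednesday
First Monday is July 6
Mondays: 6, 13, 20, 27

4 Mondays


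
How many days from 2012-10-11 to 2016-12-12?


From 2012-10-11 to 2016-12-12
2012-10-11: days before October = 31 + 29 + 31 + 30 + 31 + 30 + 31 + 31 + 30 = 274 (2012 is a leap year); day of year = 274 + 11 = 285
2016-12-12: days before December = 31 + 29 + 31 + 30 + 31 + 30 + 31 + 31 + 30 + 31 + 30 = 335 (2016 is a leap year); day of year = 335 + 12 = 347
Rest of 2012: 366 - 285 = 81
Full years 2013 (365), 2014 (365), 2015 (365): 1095
Total = 81 + 1095 + 347 = 1523

1523 days


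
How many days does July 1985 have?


July 1985

31 days


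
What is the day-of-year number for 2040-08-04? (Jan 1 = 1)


Date: August 4, 2040
Days in months 1 through 7: 213
Plus 4 days in August

Day of year: 217


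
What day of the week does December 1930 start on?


Target: December 1, 1930
Anchor: Jan 1, 1930. With p = 1930 - 1 = 1929: (p + p//4 - p//100 + p//400) mod 7 = (1929 + 482 - 19 + 4) mod 7 = 2396 mod 7 = 2 -> Wednesday (Mon=0 ... Sun=6)
Days before December (Jan-Nov): 334 days
Weekday index = (2 + 334) mod 7 = 0

Monday


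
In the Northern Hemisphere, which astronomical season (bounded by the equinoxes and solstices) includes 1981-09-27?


Date: September 27
Astronomical Autumn (approx.; exact equinox/solstice day varies by year): September 22 to December 20
September 27 falls within the Autumn window

Autumn


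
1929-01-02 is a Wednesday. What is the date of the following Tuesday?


Current: Wednesday
Target: Tuesday
Days ahead: 6

Next Tuesday: 1929-01-08


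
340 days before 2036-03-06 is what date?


Start: 2036-03-06, subtract 340 days
Back 6 days from March 6 reaches February 29, 2036 -> 334 left
February 2036 has 29 days -> back to January 31, 2036 -> 305 left
January 2036 has 31 days -> back to December 31, 2035 -> 274 left
December 2035 has 31 days -> back to November 30, 2035 -> 243 left
November 2035 has 30 days -> back to October 31, 2035 -> 213 left
October 2035 has 31 days -> back to September 30, 2035 -> 182 left
September 2035 has 30 days -> back to August 31, 2035 -> 152 left
August 2035 has 31 days -> back to July 31, 2035 -> 121 left
July 2035 has 31 days -> back to June 30, 2035 -> 90 left
June 2035 has 30 days -> back to May 31, 2035 -> 60 left
May 2035 has 31 days -> back to April 30, 2035 -> 29 left
April 2035: 30 - 29 = 1 -> lands on April 1

Result: 2035-04-01


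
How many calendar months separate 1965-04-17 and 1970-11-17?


From April 1965 to November 1970
5 years * 12 = 60 months, plus 7 months = 67

67 months


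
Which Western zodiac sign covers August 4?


Date: August 4
Conventional tropical zodiac dates: Leo from July 23 onward; Virgo starts August 23
August 4 falls within the Leo range

Leo


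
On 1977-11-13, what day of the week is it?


Date: November 13, 1977
Anchor: Jan 1, 1977. With p = 1977 - 1 = 1976: (p + p//4 - p//100 + p//400) mod 7 = (1976 + 494 - 19 + 4) mod 7 = 2455 mod 7 = 5 -> Saturday (Mon=0 ... Sun=6)
Days before November (Jan-Oct): 304; offset = 304 + 13 - 1 = 316
Weekday index = (5 + 316) mod 7 = 6

Day of the week: Sunday


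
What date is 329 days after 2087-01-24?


Start: 2087-01-24, add 329 days
January 2087 has 31 days: 31 - 24 = 7 days to January 31 -> 322 left
February 2087 has 28 days -> 294 left
March 2087 has 31 days -> 263 left
April 2087 has 30 days -> 233 left
May 2087 has 31 days -> 202 left
June 2087 has 30 days -> 172 left
July 2087 has 31 days -> 141 left
August 2087 has 31 days -> 110 left
September 2087 has 30 days -> 80 left
October 2087 has 31 days -> 49 left
November 2087 has 30 days -> 19 left
December 2087: 19 <= 31 -> lands on December 19

Result: 2087-12-19


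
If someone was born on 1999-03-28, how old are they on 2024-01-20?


Birth: 1999-03-28
Reference: 2024-01-20
Year difference: 2024 - 1999 = 25
Birthday not yet reached in 2024, subtract 1

24 years old


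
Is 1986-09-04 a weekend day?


Anchor: Jan 1, 1986. With p = 1986 - 1 = 1985: (p + p//4 - p//100 + p//400) mod 7 = (1985 + 496 - 19 + 4) mod 7 = 2466 mod 7 = 2 -> Wednesday (Mon=0 ... Sun=6)
Day of year: 247; offset = 246
Weekday index = (2 + 246) mod 7 = 3 -> Thursday
Weekend days: Saturday, Sunday

No


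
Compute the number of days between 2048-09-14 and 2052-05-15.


From 2048-09-14 to 2052-05-15
2048-09-14: days before September = 31 + 29 + 31 + 30 + 31 + 30 + 31 + 31 = 244 (2048 is a leap year); day of year = 244 + 14 = 258
2052-05-15: days before May = 31 + 29 + 31 + 30 = 121 (2052 is a leap year); day of year = 121 + 15 = 136
Rest of 2048: 366 - 258 = 108
Full years 2049 (365), 2050 (365), 2051 (365): 1095
Total = 108 + 1095 + 136 = 1339

1339 days


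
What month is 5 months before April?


April is month 4
4 - 5 = -1; wrap: -1 + 12 = 11

November


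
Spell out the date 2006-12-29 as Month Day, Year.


ISO 2006-12-29 parses as year=2006, month=12, day=29
Month 12 -> December

December 29, 2006


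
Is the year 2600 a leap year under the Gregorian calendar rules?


Gregorian leap year rule: divisible by 4, but not by 100, unless also by 400.
2600 is divisible by 100 but not 400 -> not a leap year

No


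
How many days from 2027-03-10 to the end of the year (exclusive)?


Day of year: 69 of 365
Remaining = 365 - 69

296 days


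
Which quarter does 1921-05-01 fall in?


Month: May (month 5)
Q1: Jan-Mar, Q2: Apr-Jun, Q3: Jul-Sep, Q4: Oct-Dec

Q2


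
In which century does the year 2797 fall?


Century = (year - 1) // 100 + 1
= (2797 - 1) // 100 + 1
= 2796 // 100 + 1
= 27 + 1

28th century


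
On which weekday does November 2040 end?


November 2040 has 30 days
Anchor: Jan 1, 2040. With p = 2040 - 1 = 2039: (p + p//4 - p//100 + p//400) mod 7 = (2039 + 509 - 20 + 5) mod 7 = 2533 mod 7 = 6 -> Sunday (Mon=0 ... Sun=6)
Days before November (Jan-Oct): 305; November 1 index = (6 + 305) mod 7 = 3 -> Thursday
Last day offset: 30 - 1 = 29 days
Weekday index = (3 + 29) mod 7 = 4

Friday, November 30


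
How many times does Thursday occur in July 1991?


July 1991 has 31 days
Anchor: Jan 1, 1991. With p = 1991 - 1 = 1990: (p + p//4 - p//100 + p//400) mod 7 = (1990 + 497 - 19 + 4) mod 7 = 2472 mod 7 = 1 -> Tuesday (Mon=0 ... Sun=6)
Days before July (Jan-Jun): 181; July 1 index = (1 + 181) mod 7 = 0 -> Monday
First Thursday is July 4
Thursdays: 4, 11, 18, 25

4 Thursdays


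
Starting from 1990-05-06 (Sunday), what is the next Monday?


Current: Sunday
Target: Monday
Days ahead: 1

Next Monday: 1990-05-07


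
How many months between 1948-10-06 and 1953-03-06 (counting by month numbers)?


From October 1948 to March 1953
5 years * 12 = 60 months, minus 7 months = 53

53 months


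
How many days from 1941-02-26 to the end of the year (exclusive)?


Day of year: 57 of 365
Remaining = 365 - 57

308 days


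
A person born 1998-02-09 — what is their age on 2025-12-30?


Birth: 1998-02-09
Reference: 2025-12-30
Year difference: 2025 - 1998 = 27

27 years old


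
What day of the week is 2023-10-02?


Date: October 2, 2023
Anchor: Jan 1, 2023. With p = 2023 - 1 = 2022: (p + p//4 - p//100 + p//400) mod 7 = (2022 + 505 - 20 + 5) mod 7 = 2512 mod 7 = 6 -> Sunday (Mon=0 ... Sun=6)
Days before October (Jan-Sep): 273; offset = 273 + 2 - 1 = 274
Weekday index = (6 + 274) mod 7 = 0

Day of the week: Monday


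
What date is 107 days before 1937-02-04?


Start: 1937-02-04, subtract 107 days
Back 4 days from February 4 reaches January 31, 1937 -> 103 left
January 1937 has 31 days -> back to December 31, 1936 -> 72 left
December 1936 has 31 days -> back to November 30, 1936 -> 41 left
November 1936 has 30 days -> back to October 31, 1936 -> 11 left
October 1936: 31 - 11 = 20 -> lands on October 20

Result: 1936-10-20


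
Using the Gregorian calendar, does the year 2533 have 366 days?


Gregorian leap year rule: divisible by 4, but not by 100, unless also by 400.
2533 is not divisible by 4 -> not a leap year

No


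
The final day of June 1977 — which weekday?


June 1977 has 30 days
Anchor: Jan 1, 1977. With p = 1977 - 1 = 1976: (p + p//4 - p//100 + p//400) mod 7 = (1976 + 494 - 19 + 4) mod 7 = 2455 mod 7 = 5 -> Saturday (Mon=0 ... Sun=6)
Days before June (Jan-May): 151; June 1 index = (5 + 151) mod 7 = 2 -> Wednesday
Last day offset: 30 - 1 = 29 days
Weekday index = (2 + 29) mod 7 = 3

Thursday, June 30


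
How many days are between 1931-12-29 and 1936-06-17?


From 1931-12-29 to 1936-06-17
1931-12-29: days before December = 31 + 28 + 31 + 30 + 31 + 30 + 31 + 31 + 30 + 31 + 30 = 334 (1931 is not a leap year); day of year = 334 + 29 = 363
1936-06-17: days before June = 31 + 29 + 31 + 30 + 31 = 152 (1936 is a leap year); day of year = 152 + 17 = 169
Rest of 1931: 365 - 363 = 2
Full years 1932 (366), 1933 (365), 1934 (365), 1935 (365): 1461
Total = 2 + 1461 + 169 = 1632

1632 days


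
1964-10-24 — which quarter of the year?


Month: October (month 10)
Q1: Jan-Mar, Q2: Apr-Jun, Q3: Jul-Sep, Q4: Oct-Dec

Q4


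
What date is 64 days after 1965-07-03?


Start: 1965-07-03, add 64 days
July 1965 has 31 days: 31 - 3 = 28 days to July 31 -> 36 left
August 1965 has 31 days -> 5 left
September 1965: 5 <= 30 -> lands on September 5

Result: 1965-09-05


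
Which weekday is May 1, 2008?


Target: May 1, 2008
Anchor: Jan 1, 2008. With p = 2008 - 1 = 2007: (p + p//4 - p//100 + p//400) mod 7 = (2007 + 501 - 20 + 5) mod 7 = 2493 mod 7 = 1 -> Tuesday (Mon=0 ... Sun=6)
Days before May (Jan-Apr): 121 days
Weekday index = (1 + 121) mod 7 = 3

Thursday


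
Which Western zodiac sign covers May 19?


Date: May 19
Conventional tropical zodiac dates: Taurus from April 20 onward; Gemini starts May 21
May 19 falls within the Taurus range

Taurus


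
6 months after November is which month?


November is month 11
11 + 6 = 17; wrap: 17 - 12 = 5

May


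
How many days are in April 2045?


April 2045

30 days


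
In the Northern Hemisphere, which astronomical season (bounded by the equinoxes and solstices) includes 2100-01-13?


Date: January 13
Astronomical Winter (approx.; exact equinox/solstice day varies by year): December 21 to March 19
January 13 falls within the Winter window

Winter


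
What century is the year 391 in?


Century = (year - 1) // 100 + 1
= (391 - 1) // 100 + 1
= 390 // 100 + 1
= 3 + 1

4th century


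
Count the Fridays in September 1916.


September 1916 has 30 days
Anchor: Jan 1, 1916. With p = 1916 - 1 = 1915: (p + p//4 - p//100 + p//400) mod 7 = (1915 + 478 - 19 + 4) mod 7 = 2378 mod 7 = 5 -> Saturday (Mon=0 ... Sun=6)
Days before September (Jan-Aug): 244; September 1 index = (5 + 244) mod 7 = 4 -> Friday
First Friday is September 1
Fridays: 1, 8, 15, 22, 29

5 Fridays


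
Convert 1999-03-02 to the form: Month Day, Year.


ISO 1999-03-02 parses as year=1999, month=03, day=02
Month 3 -> March

March 2, 1999


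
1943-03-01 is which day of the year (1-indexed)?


Date: March 1, 1943
Days in months 1 through 2: 59
Plus 1 days in March

Day of year: 60


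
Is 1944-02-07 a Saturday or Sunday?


Anchor: Jan 1, 1944. With p = 1944 - 1 = 1943: (p + p//4 - p//100 + p//400) mod 7 = (1943 + 485 - 19 + 4) mod 7 = 2413 mod 7 = 5 -> Saturday (Mon=0 ... Sun=6)
Day of year: 38; offset = 37
Weekday index = (5 + 37) mod 7 = 0 -> Monday
Weekend days: Saturday, Sunday

No


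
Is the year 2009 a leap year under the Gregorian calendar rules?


Gregorian leap year rule: divisible by 4, but not by 100, unless also by 400.
2009 is not divisible by 4 -> not a leap year

No


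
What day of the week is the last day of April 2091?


April 2091 has 30 days
Anchor: Jan 1, 2091. With p = 2091 - 1 = 2090: (p + p//4 - p//100 + p//400) mod 7 = (2090 + 522 - 20 + 5) mod 7 = 2597 mod 7 = 0 -> Monday (Mon=0 ... Sun=6)
Days before April (Jan-Mar): 90; April 1 index = (0 + 90) mod 7 = 6 -> Sunday
Last day offset: 30 - 1 = 29 days
Weekday index = (6 + 29) mod 7 = 0

Monday, April 30


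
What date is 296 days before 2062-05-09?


Start: 2062-05-09, subtract 296 days
Back 9 days from May 9 reaches April 30, 2062 -> 287 left
April 2062 has 30 days -> back to March 31, 2062 -> 257 left
March 2062 has 31 days -> back to February 28, 2062 -> 226 left
February 2062 has 28 days -> back to January 31, 2062 -> 198 left
January 2062 has 31 days -> back to December 31, 2061 -> 167 left
December 2061 has 31 days -> back to November 30, 2061 -> 136 left
November 2061 has 30 days -> back to October 31, 2061 -> 106 left
October 2061 has 31 days -> back to September 30, 2061 -> 75 left
September 2061 has 30 days -> back to August 31, 2061 -> 45 left
August 2061 has 31 days -> back to July 31, 2061 -> 14 left
July 2061: 31 - 14 = 17 -> lands on July 17

Result: 2061-07-17


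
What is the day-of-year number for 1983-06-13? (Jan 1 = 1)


Date: June 13, 1983
Days in months 1 through 5: 151
Plus 13 days in June

Day of year: 164


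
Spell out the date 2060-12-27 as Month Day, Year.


ISO 2060-12-27 parses as year=2060, month=12, day=27
Month 12 -> December

December 27, 2060


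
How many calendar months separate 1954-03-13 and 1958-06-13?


From March 1954 to June 1958
4 years * 12 = 48 months, plus 3 months = 51

51 months


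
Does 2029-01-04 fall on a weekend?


Anchor: Jan 1, 2029. With p = 2029 - 1 = 2028: (p + p//4 - p//100 + p//400) mod 7 = (2028 + 507 - 20 + 5) mod 7 = 2520 mod 7 = 0 -> Monday (Mon=0 ... Sun=6)
Day of year: 4; offset = 3
Weekday index = (0 + 3) mod 7 = 3 -> Thursday
Weekend days: Saturday, Sunday

No


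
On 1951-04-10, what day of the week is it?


Date: April 10, 1951
Anchor: Jan 1, 1951. With p = 1951 - 1 = 1950: (p + p//4 - p//100 + p//400) mod 7 = (1950 + 487 - 19 + 4) mod 7 = 2422 mod 7 = 0 -> Monday (Mon=0 ... Sun=6)
Days before April (Jan-Mar): 90; offset = 90 + 10 - 1 = 99
Weekday index = (0 + 99) mod 7 = 1

Day of the week: Tuesday


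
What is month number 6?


Month 6 of 12

June


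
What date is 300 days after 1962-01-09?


Start: 1962-01-09, add 300 days
January 1962 has 31 days: 31 - 9 = 22 days to January 31 -> 278 left
February 1962 has 28 days -> 250 left
March 1962 has 31 days -> 219 left
April 1962 has 30 days -> 189 left
May 1962 has 31 days -> 158 left
June 1962 has 30 days -> 128 left
July 1962 has 31 days -> 97 left
August 1962 has 31 days -> 66 left
September 1962 has 30 days -> 36 left
October 1962 has 31 days -> 5 left
November 1962: 5 <= 30 -> lands on November 5

Result: 1962-11-05


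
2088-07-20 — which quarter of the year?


Month: July (month 7)
Q1: Jan-Mar, Q2: Apr-Jun, Q3: Jul-Sep, Q4: Oct-Dec

Q3


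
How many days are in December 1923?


December 1923

31 days


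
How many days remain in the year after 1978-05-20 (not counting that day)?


Day of year: 140 of 365
Remaining = 365 - 140

225 days


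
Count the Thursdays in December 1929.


December 1929 has 31 days
Anchor: Jan 1, 1929. With p = 1929 - 1 = 1928: (p + p//4 - p//100 + p//400) mod 7 = (1928 + 482 - 19 + 4) mod 7 = 2395 mod 7 = 1 -> Tuesday (Mon=0 ... Sun=6)
Days before December (Jan-Nov): 334; December 1 index = (1 + 334) mod 7 = 6 -> Sunday
First Thursday is December 5
Thursdays: 5, 12, 19, 26

4 Thursdays


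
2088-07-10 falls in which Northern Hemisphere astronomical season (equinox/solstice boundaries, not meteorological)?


Date: July 10
Astronomical Summer (approx.; exact equinox/solstice day varies by year): June 21 to September 21
July 10 falls within the Summer window

Summer


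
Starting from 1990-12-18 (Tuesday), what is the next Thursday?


Current: Tuesday
Target: Thursday
Days ahead: 2

Next Thursday: 1990-12-20


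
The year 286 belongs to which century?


Century = (year - 1) // 100 + 1
= (286 - 1) // 100 + 1
= 285 // 100 + 1
= 2 + 1

3rd century


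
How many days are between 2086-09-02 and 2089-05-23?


From 2086-09-02 to 2089-05-23
2086-09-02: days before September = 31 + 28 + 31 + 30 + 31 + 30 + 31 + 31 = 243 (2086 is not a leap year); day of year = 243 + 2 = 245
2089-05-23: days before May = 31 + 28 + 31 + 30 = 120 (2089 is not a leap year); day of year = 120 + 23 = 143
Rest of 2086: 365 - 245 = 120
Full years 2087 (365), 2088 (366): 731
Total = 120 + 731 + 143 = 994

994 days


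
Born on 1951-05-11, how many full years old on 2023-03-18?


Birth: 1951-05-11
Reference: 2023-03-18
Year difference: 2023 - 1951 = 72
Birthday not yet reached in 2023, subtract 1

71 years old


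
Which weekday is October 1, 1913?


Target: October 1, 1913
Anchor: Jan 1, 1913. With p = 1913 - 1 = 1912: (p + p//4 - p//100 + p//400) mod 7 = (1912 + 478 - 19 + 4) mod 7 = 2375 mod 7 = 2 -> Wednesday (Mon=0 ... Sun=6)
Days before October (Jan-Sep): 273 days
Weekday index = (2 + 273) mod 7 = 2

Wednesday


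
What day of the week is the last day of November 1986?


November 1986 has 30 days
Anchor: Jan 1, 1986. With p = 1986 - 1 = 1985: (p + p//4 - p//100 + p//400) mod 7 = (1985 + 496 - 19 + 4) mod 7 = 2466 mod 7 = 2 -> Wednesday (Mon=0 ... Sun=6)
Days before November (Jan-Oct): 304; November 1 index = (2 + 304) mod 7 = 5 -> Saturday
Last day offset: 30 - 1 = 29 days
Weekday index = (5 + 29) mod 7 = 6

Sunday, November 30


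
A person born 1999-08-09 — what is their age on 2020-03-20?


Birth: 1999-08-09
Reference: 2020-03-20
Year difference: 2020 - 1999 = 21
Birthday not yet reached in 2020, subtract 1

20 years old


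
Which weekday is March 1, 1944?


Target: March 1, 1944
Anchor: Jan 1, 1944. With p = 1944 - 1 = 1943: (p + p//4 - p//100 + p//400) mod 7 = (1943 + 485 - 19 + 4) mod 7 = 2413 mod 7 = 5 -> Saturday (Mon=0 ... Sun=6)
Days before March (Jan-Feb): 60 days
Weekday index = (5 + 60) mod 7 = 2

Wednesday


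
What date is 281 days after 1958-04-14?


Start: 1958-04-14, add 281 days
April 1958 has 30 days: 30 - 14 = 16 days to April 30 -> 265 left
May 1958 has 31 days -> 234 left
June 1958 has 30 days -> 204 left
July 1958 has 31 days -> 173 left
August 1958 has 31 days -> 142 left
September 1958 has 30 days -> 112 left
October 1958 has 31 days -> 81 left
November 1958 has 30 days -> 51 left
December 1958 has 31 days -> 20 left
January 1959: 20 <= 31 -> lands on January 20

Result: 1959-01-20


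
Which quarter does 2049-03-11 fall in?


Month: March (month 3)
Q1: Jan-Mar, Q2: Apr-Jun, Q3: Jul-Sep, Q4: Oct-Dec

Q1


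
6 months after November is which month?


November is month 11
11 + 6 = 17; wrap: 17 - 12 = 5

May


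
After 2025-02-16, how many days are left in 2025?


Day of year: 47 of 365
Remaining = 365 - 47

318 days


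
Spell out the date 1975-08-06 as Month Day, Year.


ISO 1975-08-06 parses as year=1975, month=08, day=06
Month 8 -> August

August 6, 1975


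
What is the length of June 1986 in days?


June 1986

30 days


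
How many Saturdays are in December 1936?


December 1936 has 31 days
Anchor: Jan 1, 1936. With p = 1936 - 1 = 1935: (p + p//4 - p//100 + p//400) mod 7 = (1935 + 483 - 19 + 4) mod 7 = 2403 mod 7 = 2 -> Wednesday (Mon=0 ... Sun=6)
Days before December (Jan-Nov): 335; December 1 index = (2 + 335) mod 7 = 1 -> Tuesday
First Saturday is December 5
Saturdays: 5, 12, 19, 26

4 Saturdays


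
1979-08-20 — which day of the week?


Date: August 20, 1979
Anchor: Jan 1, 1979. With p = 1979 - 1 = 1978: (p + p//4 - p//100 + p//400) mod 7 = (1978 + 494 - 19 + 4) mod 7 = 2457 mod 7 = 0 -> Monday (Mon=0 ... Sun=6)
Days before August (Jan-Jul): 212; offset = 212 + 20 - 1 = 231
Weekday index = (0 + 231) mod 7 = 0

Day of the week: Monday


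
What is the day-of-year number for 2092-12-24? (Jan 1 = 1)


Date: December 24, 2092
Days in months 1 through 11: 335
Plus 24 days in December

Day of year: 359


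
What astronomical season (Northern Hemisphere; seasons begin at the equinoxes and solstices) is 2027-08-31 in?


Date: August 31
Astronomical Summer (approx.; exact equinox/solstice day varies by year): June 21 to September 21
August 31 falls within the Summer window

Summer


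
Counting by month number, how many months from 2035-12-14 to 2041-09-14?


From December 2035 to September 2041
6 years * 12 = 72 months, minus 3 months = 69

69 months


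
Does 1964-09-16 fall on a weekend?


Anchor: Jan 1, 1964. With p = 1964 - 1 = 1963: (p + p//4 - p//100 + p//400) mod 7 = (1963 + 490 - 19 + 4) mod 7 = 2438 mod 7 = 2 -> Wednesday (Mon=0 ... Sun=6)
Day of year: 260; offset = 259
Weekday index = (2 + 259) mod 7 = 2 -> Wednesday
Weekend days: Saturday, Sunday

No


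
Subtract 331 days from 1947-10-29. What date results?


Start: 1947-10-29, subtract 331 days
Back 29 days from October 29 reaches September 30, 1947 -> 302 left
September 1947 has 30 days -> back to August 31, 1947 -> 272 left
August 1947 has 31 days -> back to July 31, 1947 -> 241 left
July 1947 has 31 days -> back to June 30, 1947 -> 210 left
June 1947 has 30 days -> back to May 31, 1947 -> 180 left
May 1947 has 31 days -> back to April 30, 1947 -> 149 left
April 1947 has 30 days -> back to March 31, 1947 -> 119 left
March 1947 has 31 days -> back to February 28, 1947 -> 88 left
February 1947 has 28 days -> back to January 31, 1947 -> 60 left
January 1947 has 31 days -> back to December 31, 1946 -> 29 left
December 1946: 31 - 29 = 2 -> lands on December 2

Result: 1946-12-02


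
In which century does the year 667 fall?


Century = (year - 1) // 100 + 1
= (667 - 1) // 100 + 1
= 666 // 100 + 1
= 6 + 1

7th century


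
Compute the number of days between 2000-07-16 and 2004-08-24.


From 2000-07-16 to 2004-08-24
2000-07-16: days before July = 31 + 29 + 31 + 30 + 31 + 30 = 182 (2000 is a leap year); day of year = 182 + 16 = 198
2004-08-24: days before August = 31 + 29 + 31 + 30 + 31 + 30 + 31 = 213 (2004 is a leap year); day of year = 213 + 24 = 237
Rest of 2000: 366 - 198 = 168
Full years 2001 (365), 2002 (365), 2003 (365): 1095
Total = 168 + 1095 + 237 = 1500

1500 days


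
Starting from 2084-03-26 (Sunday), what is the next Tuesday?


Current: Sunday
Target: Tuesday
Days ahead: 2

Next Tuesday: 2084-03-28


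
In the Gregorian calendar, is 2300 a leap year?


Gregorian leap year rule: divisible by 4, but not by 100, unless also by 400.
2300 is divisible by 100 but not 400 -> not a leap year

No


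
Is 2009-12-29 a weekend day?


Anchor: Jan 1, 2009. With p = 2009 - 1 = 2008: (p + p//4 - p//100 + p//400) mod 7 = (2008 + 502 - 20 + 5) mod 7 = 2495 mod 7 = 3 -> Thursday (Mon=0 ... Sun=6)
Day of year: 363; offset = 362
Weekday index = (3 + 362) mod 7 = 1 -> Tuesday
Weekend days: Saturday, Sunday

No


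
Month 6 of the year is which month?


Month 6 of 12

June


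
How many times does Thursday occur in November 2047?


November 2047 has 30 days
Anchor: Jan 1, 2047. With p = 2047 - 1 = 2046: (p + p//4 - p//100 + p//400) mod 7 = (2046 + 511 - 20 + 5) mod 7 = 2542 mod 7 = 1 -> Tuesday (Mon=0 ... Sun=6)
Days before November (Jan-Oct): 304; November 1 index = (1 + 304) mod 7 = 4 -> Friday
First Thursday is November 7
Thursdays: 7, 14, 21, 28

4 Thursdays


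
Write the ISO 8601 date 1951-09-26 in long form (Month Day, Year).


ISO 1951-09-26 parses as year=1951, month=09, day=26
Month 9 -> September

September 26, 1951


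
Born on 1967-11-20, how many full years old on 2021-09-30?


Birth: 1967-11-20
Reference: 2021-09-30
Year difference: 2021 - 1967 = 54
Birthday not yet reached in 2021, subtract 1

53 years old


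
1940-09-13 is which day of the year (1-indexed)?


Date: September 13, 1940
Days in months 1 through 8: 244
Plus 13 days in September

Day of year: 257


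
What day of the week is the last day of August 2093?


August 2093 has 31 days
Anchor: Jan 1, 2093. With p = 2093 - 1 = 2092: (p + p//4 - p//100 + p//400) mod 7 = (2092 + 523 - 20 + 5) mod 7 = 2600 mod 7 = 3 -> Thursday (Mon=0 ... Sun=6)
Days before August (Jan-Jul): 212; August 1 index = (3 + 212) mod 7 = 5 -> Saturday
Last day offset: 31 - 1 = 30 days
Weekday index = (5 + 30) mod 7 = 0

Monday, August 31


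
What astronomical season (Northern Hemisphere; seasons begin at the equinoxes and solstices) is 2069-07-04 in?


Date: July 4
Astronomical Summer (approx.; exact equinox/solstice day varies by year): June 21 to September 21
July 4 falls within the Summer window

Summer


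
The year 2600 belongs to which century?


Century = (year - 1) // 100 + 1
= (2600 - 1) // 100 + 1
= 2599 // 100 + 1
= 25 + 1

26th century


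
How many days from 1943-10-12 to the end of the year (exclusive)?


Day of year: 285 of 365
Remaining = 365 - 285

80 days


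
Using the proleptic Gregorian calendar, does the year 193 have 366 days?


Gregorian leap year rule: divisible by 4, but not by 100, unless also by 400.
193 is not divisible by 4 -> not a leap year

No


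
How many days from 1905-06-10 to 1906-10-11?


From 1905-06-10 to 1906-10-11
1905-06-10: days before June = 31 + 28 + 31 + 30 + 31 = 151 (1905 is not a leap year); day of year = 151 + 10 = 161
1906-10-11: days before October = 31 + 28 + 31 + 30 + 31 + 30 + 31 + 31 + 30 = 273 (1906 is not a leap year); day of year = 273 + 11 = 284
Rest of 1905: 365 - 161 = 204
Total = 204 + 284 = 488

488 days


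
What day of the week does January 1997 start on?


Target: January 1, 1997
Anchor: Jan 1, 1997. With p = 1997 - 1 = 1996: (p + p//4 - p//100 + p//400) mod 7 = (1996 + 499 - 19 + 4) mod 7 = 2480 mod 7 = 2 -> Wednesday (Mon=0 ... Sun=6)
Offset from anchor: 0 days
Weekday index = (2 + 0) mod 7 = 2

Wednesday


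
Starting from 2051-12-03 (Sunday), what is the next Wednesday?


Current: Sunday
Target: Wednesday
Days ahead: 3

Next Wednesday: 2051-12-06


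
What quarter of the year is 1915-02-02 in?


Month: February (month 2)
Q1: Jan-Mar, Q2: Apr-Jun, Q3: Jul-Sep, Q4: Oct-Dec

Q1


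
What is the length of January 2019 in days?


January 2019

31 days


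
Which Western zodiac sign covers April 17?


Date: April 17
Conventional tropical zodiac dates: Aries from March 21 onward; Taurus starts April 20
April 17 falls within the Aries range

Aries


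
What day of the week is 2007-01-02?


Date: January 2, 2007
Anchor: Jan 1, 2007. With p = 2007 - 1 = 2006: (p + p//4 - p//100 + p//400) mod 7 = (2006 + 501 - 20 + 5) mod 7 = 2492 mod 7 = 0 -> Monday (Mon=0 ... Sun=6)
Days into year = 2 - 1 = 1
Weekday index = (0 + 1) mod 7 = 1

Day of the week: Tuesday


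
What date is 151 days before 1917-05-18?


Start: 1917-05-18, subtract 151 days
Back 18 days from May 18 reaches April 30, 1917 -> 133 left
April 1917 has 30 days -> back to March 31, 1917 -> 103 left
March 1917 has 31 days -> back to February 28, 1917 -> 72 left
February 1917 has 28 days -> back to January 31, 1917 -> 44 left
January 1917 has 31 days -> back to December 31, 1916 -> 13 left
December 1916: 31 - 13 = 18 -> lands on December 18

Result: 1916-12-18


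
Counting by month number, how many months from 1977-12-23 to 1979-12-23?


From December 1977 to December 1979
2 years * 12 = 24 months = 24

24 months


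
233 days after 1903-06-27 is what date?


Start: 1903-06-27, add 233 days
June 1903 has 30 days: 30 - 27 = 3 days to June 30 -> 230 left
July 1903 has 31 days -> 199 left
August 1903 has 31 days -> 168 left
September 1903 has 30 days -> 138 left
October 1903 has 31 days -> 107 left
November 1903 has 30 days -> 77 left
December 1903 has 31 days -> 46 left
January 1904 has 31 days -> 15 left
February 1904: 15 <= 29 -> lands on February 15

Result: 1904-02-15


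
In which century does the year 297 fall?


Century = (year - 1) // 100 + 1
= (297 - 1) // 100 + 1
= 296 // 100 + 1
= 2 + 1

3rd century


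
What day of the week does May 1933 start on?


Target: May 1, 1933
Anchor: Jan 1, 1933. With p = 1933 - 1 = 1932: (p + p//4 - p//100 + p//400) mod 7 = (1932 + 483 - 19 + 4) mod 7 = 2400 mod 7 = 6 -> Sunday (Mon=0 ... Sun=6)
Days before May (Jan-Apr): 120 days
Weekday index = (6 + 120) mod 7 = 0

Monday


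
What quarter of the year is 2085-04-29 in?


Month: April (month 4)
Q1: Jan-Mar, Q2: Apr-Jun, Q3: Jul-Sep, Q4: Oct-Dec

Q2


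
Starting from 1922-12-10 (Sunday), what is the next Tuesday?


Current: Sunday
Target: Tuesday
Days ahead: 2

Next Tuesday: 1922-12-12


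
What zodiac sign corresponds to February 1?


Date: February 1
Conventional tropical zodiac dates: Aquarius from January 20 onward; Pisces starts February 19
February 1 falls within the Aquarius range

Aquarius


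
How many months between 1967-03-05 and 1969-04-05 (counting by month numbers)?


From March 1967 to April 1969
2 years * 12 = 24 months, plus 1 month = 25

25 months


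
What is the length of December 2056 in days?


December 2056

31 days


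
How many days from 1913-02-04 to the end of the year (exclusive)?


Day of year: 35 of 365
Remaining = 365 - 35

330 days


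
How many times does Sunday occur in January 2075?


January 2075 has 31 days
Anchor: Jan 1, 2075. With p = 2075 - 1 = 2074: (p + p//4 - p//100 + p//400) mod 7 = (2074 + 518 - 20 + 5) mod 7 = 2577 mod 7 = 1 -> Tuesday (Mon=0 ... Sun=6)
January 1 is the anchor itself -> Tuesday
First Sunday is January 6
Sundays: 6, 13, 20, 27

4 Sundays


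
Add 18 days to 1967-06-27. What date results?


Start: 1967-06-27, add 18 days
June 1967 has 30 days: 30 - 27 = 3 days to June 30 -> 15 left
July 1967: 15 <= 31 -> lands on July 15

Result: 1967-07-15


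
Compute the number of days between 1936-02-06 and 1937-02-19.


From 1936-02-06 to 1937-02-19
1936-02-06: days before February = 31; day of year = 31 + 6 = 37
1937-02-19: days before February = 31; day of year = 31 + 19 = 50
Rest of 1936: 366 - 37 = 329
Total = 329 + 50 = 379

379 days


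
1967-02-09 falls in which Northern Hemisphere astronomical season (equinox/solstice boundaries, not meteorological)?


Date: February 9
Astronomical Winter (approx.; exact equinox/solstice day varies by year): December 21 to March 19
February 9 falls within the Winter window

Winter


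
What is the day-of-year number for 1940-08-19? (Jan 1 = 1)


Date: August 19, 1940
Days in months 1 through 7: 213
Plus 19 days in August

Day of year: 232


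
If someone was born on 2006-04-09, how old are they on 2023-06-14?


Birth: 2006-04-09
Reference: 2023-06-14
Year difference: 2023 - 2006 = 17

17 years old


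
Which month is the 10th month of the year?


Month 10 of 12

October


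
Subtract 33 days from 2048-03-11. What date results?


Start: 2048-03-11, subtract 33 days
Back 11 days from March 11 reaches February 29, 2048 -> 22 left
February 2048: 29 - 22 = 7 -> lands on February 7

Result: 2048-02-07


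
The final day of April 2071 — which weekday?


April 2071 has 30 days
Anchor: Jan 1, 2071. With p = 2071 - 1 = 2070: (p + p//4 - p//100 + p//400) mod 7 = (2070 + 517 - 20 + 5) mod 7 = 2572 mod 7 = 3 -> Thursday (Mon=0 ... Sun=6)
Days before April (Jan-Mar): 90; April 1 index = (3 + 90) mod 7 = 2 -> Wednesday
Last day offset: 30 - 1 = 29 days
Weekday index = (2 + 29) mod 7 = 3

Thursday, April 30


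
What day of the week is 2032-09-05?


Date: September 5, 2032
Anchor: Jan 1, 2032. With p = 2032 - 1 = 2031: (p + p//4 - p//100 + p//400) mod 7 = (2031 + 507 - 20 + 5) mod 7 = 2523 mod 7 = 3 -> Thursday (Mon=0 ... Sun=6)
Days before September (Jan-Aug): 244; offset = 244 + 5 - 1 = 248
Weekday index = (3 + 248) mod 7 = 6

Day of the week: Sunday


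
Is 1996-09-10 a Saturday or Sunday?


Anchor: Jan 1, 1996. With p = 1996 - 1 = 1995: (p + p//4 - p//100 + p//400) mod 7 = (1995 + 498 - 19 + 4) mod 7 = 2478 mod 7 = 0 -> Monday (Mon=0 ... Sun=6)
Day of year: 254; offset = 253
Weekday index = (0 + 253) mod 7 = 1 -> Tuesday
Weekend days: Saturday, Sunday

No


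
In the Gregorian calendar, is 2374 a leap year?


Gregorian leap year rule: divisible by 4, but not by 100, unless also by 400.
2374 is not divisible by 4 -> not a leap year

No


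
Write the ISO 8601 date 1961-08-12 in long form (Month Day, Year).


ISO 1961-08-12 parses as year=1961, month=08, day=12
Month 8 -> August

August 12, 1961


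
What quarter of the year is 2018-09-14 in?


Month: September (month 9)
Q1: Jan-Mar, Q2: Apr-Jun, Q3: Jul-Sep, Q4: Oct-Dec

Q3


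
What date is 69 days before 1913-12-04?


Start: 1913-12-04, subtract 69 days
Back 4 days from December 4 reaches November 30, 1913 -> 65 left
November 1913 has 30 days -> back to October 31, 1913 -> 35 left
October 1913 has 31 days -> back to September 30, 1913 -> 4 left
September 1913: 30 - 4 = 26 -> lands on September 26

Result: 1913-09-26


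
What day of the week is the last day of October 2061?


October 2061 has 31 days
Anchor: Jan 1, 2061. With p = 2061 - 1 = 2060: (p + p//4 - p//100 + p//400) mod 7 = (2060 + 515 - 20 + 5) mod 7 = 2560 mod 7 = 5 -> Saturday (Mon=0 ... Sun=6)
Days before October (Jan-Sep): 273; October 1 index = (5 + 273) mod 7 = 5 -> Saturday
Last day offset: 31 - 1 = 30 days
Weekday index = (5 + 30) mod 7 = 0

Monday, October 31


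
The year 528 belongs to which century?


Century = (year - 1) // 100 + 1
= (528 - 1) // 100 + 1
= 527 // 100 + 1
= 5 + 1

6th century


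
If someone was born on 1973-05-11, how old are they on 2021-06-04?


Birth: 1973-05-11
Reference: 2021-06-04
Year difference: 2021 - 1973 = 48

48 years old


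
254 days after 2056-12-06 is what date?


Start: 2056-12-06, add 254 days
December 2056 has 31 days: 31 - 6 = 25 days to December 31 -> 229 left
January 2057 has 31 days -> 198 left
February 2057 has 28 days -> 170 left
March 2057 has 31 days -> 139 left
April 2057 has 30 days -> 109 left
May 2057 has 31 days -> 78 left
June 2057 has 30 days -> 48 left
July 2057 has 31 days -> 17 left
August 2057: 17 <= 31 -> lands on August 17

Result: 2057-08-17


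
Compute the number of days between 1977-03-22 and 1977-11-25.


From 1977-03-22 to 1977-11-25
1977-03-22: days before March = 31 + 28 = 59 (1977 is not a leap year); day of year = 59 + 22 = 81
1977-11-25: days before November = 31 + 28 + 31 + 30 + 31 + 30 + 31 + 31 + 30 + 31 = 304 (1977 is not a leap year); day of year = 304 + 25 = 329
Same year: 329 - 81 = 248

248 days


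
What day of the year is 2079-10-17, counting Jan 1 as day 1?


Date: October 17, 2079
Days in months 1 through 9: 273
Plus 17 days in October

Day of year: 290


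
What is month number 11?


Month 11 of 12

November


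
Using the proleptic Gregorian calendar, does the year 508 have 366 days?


Gregorian leap year rule: divisible by 4, but not by 100, unless also by 400.
508 is divisible by 4 but not 100 -> leap year

Yes


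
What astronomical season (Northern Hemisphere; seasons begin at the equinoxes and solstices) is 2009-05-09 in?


Date: May 9
Astronomical Spring (approx.; exact equinox/solstice day varies by year): March 20 to June 20
May 9 falls within the Spring window

Spring


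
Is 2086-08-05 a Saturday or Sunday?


Anchor: Jan 1, 2086. With p = 2086 - 1 = 2085: (p + p//4 - p//100 + p//400) mod 7 = (2085 + 521 - 20 + 5) mod 7 = 2591 mod 7 = 1 -> Tuesday (Mon=0 ... Sun=6)
Day of year: 217; offset = 216
Weekday index = (1 + 216) mod 7 = 0 -> Monday
Weekend days: Saturday, Sunday

No


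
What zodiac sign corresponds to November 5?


Date: November 5
Conventional tropical zodiac dates: Scorpio from October 23 onward; Sagittarius starts November 22
November 5 falls within the Scorpio range

Scorpio


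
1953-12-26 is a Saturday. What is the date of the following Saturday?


Current: Saturday
Target: Saturday
Days ahead: 7

Next Saturday: 1954-01-02


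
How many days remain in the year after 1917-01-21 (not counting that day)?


Day of year: 21 of 365
Remaining = 365 - 21

344 days


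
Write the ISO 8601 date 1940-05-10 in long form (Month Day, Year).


ISO 1940-05-10 parses as year=1940, month=05, day=10
Month 5 -> May

May 10, 1940


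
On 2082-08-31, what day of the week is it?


Date: August 31, 2082
Anchor: Jan 1, 2082. With p = 2082 - 1 = 2081: (p + p//4 - p//100 + p//400) mod 7 = (2081 + 520 - 20 + 5) mod 7 = 2586 mod 7 = 3 -> Thursday (Mon=0 ... Sun=6)
Days before August (Jan-Jul): 212; offset = 212 + 31 - 1 = 242
Weekday index = (3 + 242) mod 7 = 0

Day of the week: Monday


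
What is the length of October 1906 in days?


October 1906

31 days


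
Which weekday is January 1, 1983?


Target: January 1, 1983
Anchor: Jan 1, 1983. With p = 1983 - 1 = 1982: (p + p//4 - p//100 + p//400) mod 7 = (1982 + 495 - 19 + 4) mod 7 = 2462 mod 7 = 5 -> Saturday (Mon=0 ... Sun=6)
Offset from anchor: 0 days
Weekday index = (5 + 0) mod 7 = 5

Saturday


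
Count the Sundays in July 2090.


July 2090 has 31 days
Anchor: Jan 1, 2090. With p = 2090 - 1 = 2089: (p + p//4 - p//100 + p//400) mod 7 = (2089 + 522 - 20 + 5) mod 7 = 2596 mod 7 = 6 -> Sunday (Mon=0 ... Sun=6)
Days before July (Jan-Jun): 181; July 1 index = (6 + 181) mod 7 = 5 -> Saturday
First Sunday is July 2
Sundays: 2, 9, 16, 23, 30

5 Sundays


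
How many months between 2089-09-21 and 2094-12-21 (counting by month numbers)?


From September 2089 to December 2094
5 years * 12 = 60 months, plus 3 months = 63

63 months


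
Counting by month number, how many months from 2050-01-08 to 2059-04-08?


From January 2050 to April 2059
9 years * 12 = 108 months, plus 3 months = 111

111 months
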